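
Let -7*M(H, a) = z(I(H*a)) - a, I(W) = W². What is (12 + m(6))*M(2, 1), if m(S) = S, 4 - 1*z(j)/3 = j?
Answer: 18/7 ≈ 2.5714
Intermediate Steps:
z(j) = 12 - 3*j
M(H, a) = -12/7 + a/7 + 3*H²*a²/7 (M(H, a) = -((12 - 3*H²*a²) - a)/7 = -(12 - a - 3*H²*a²)/7 = -12/7 + a/7 + 3*H²*a²/7)
(12 + m(6))*M(2, 1) = (12 + 6)*(-12/7 + (⅐)*1 + (3/7)*2²*1²) = 18*(-12/7 + ⅐ + (3/7)*4*1) = 18*(-12/7 + ⅐ + 12/7) = 18*(⅐) = 18/7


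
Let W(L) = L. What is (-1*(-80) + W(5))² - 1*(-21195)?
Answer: 28420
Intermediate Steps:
(-1*(-80) + W(5))² - 1*(-21195) = (-1*(-80) + 5)² - 1*(-21195) = (80 + 5)² + 21195 = 85² + 21195 = 7225 + 21195 = 28420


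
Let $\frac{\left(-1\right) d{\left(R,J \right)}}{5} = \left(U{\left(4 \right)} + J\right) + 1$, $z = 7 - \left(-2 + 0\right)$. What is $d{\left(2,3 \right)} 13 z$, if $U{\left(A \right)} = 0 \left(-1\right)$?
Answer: $-2340$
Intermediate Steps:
$U{\left(A \right)} = 0$
$z = 9$ ($z = 7 - -2 = 7 + 2 = 9$)
$d{\left(R,J \right)} = -5 - 5 J$ ($d{\left(R,J \right)} = - 5 \left(\left(0 + J\right) + 1\right) = - 5 \left(J + 1\right) = - 5 \left(1 + J\right) = -5 - 5 J$)
$d{\left(2,3 \right)} 13 z = \left(-5 - 15\right) 13 \cdot 9 = \left(-20\right) 13 \cdot 9 = \left(-260\right) 9 = -2340$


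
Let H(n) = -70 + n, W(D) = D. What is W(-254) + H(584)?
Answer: 260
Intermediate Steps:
W(-254) + H(584) = -254 + (-70 + 584) = -254 + 514 = 260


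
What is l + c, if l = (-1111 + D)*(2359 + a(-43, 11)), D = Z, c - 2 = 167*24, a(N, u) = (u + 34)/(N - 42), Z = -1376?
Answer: -99645608/17 ≈ -5.8615e+6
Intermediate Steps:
a(N, u) = (34 + u)/(-42 + N)
c = 4010 (c = 2 + 167*24 = 2 + 4008 = 4010)
D = -1376
l = -99713778/17 (l = (-1111 - 1376)*(2359 + (34 + 11)/(-42 - 43)) = -2487*(2359 + 45/(-85)) = -2487*(2359 - 1/85*45) = -2487*(2359 - 9/17) = -2487*40094/17 = -99713778/17 ≈ -5.8655e+6)
l + c = -99713778/17 + 4010 = -99645608/17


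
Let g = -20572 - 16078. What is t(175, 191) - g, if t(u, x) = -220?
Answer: 36430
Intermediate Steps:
g = -36650
t(175, 191) - g = -220 - 1*(-36650) = -220 + 36650 = 36430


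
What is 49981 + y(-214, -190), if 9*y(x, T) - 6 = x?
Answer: 449621/9 ≈ 49958.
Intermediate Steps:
y(x, T) = ⅔ + x/9
49981 + y(-214, -190) = 49981 + (⅔ + (⅑)*(-214)) = 49981 + (⅔ - 214/9) = 49981 - 208/9 = 449621/9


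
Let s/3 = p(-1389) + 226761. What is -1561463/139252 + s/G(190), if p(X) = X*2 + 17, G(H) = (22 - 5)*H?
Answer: 8853381851/44978396 ≈ 196.84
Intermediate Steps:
G(H) = 17*H
p(X) = 17 + 2*X (p(X) = 2*X + 17 = 17 + 2*X)
s = 672000 (s = 3*((17 + 2*(-1389)) + 226761) = 3*((17 - 2778) + 226761) = 3*(-2761 + 226761) = 3*224000 = 672000)
-1561463/139252 + s/G(190) = -1561463/139252 + 672000/((17*190)) = -1561463*1/139252 + 672000/3230 = -1561463/139252 + 672000*(1/3230) = -1561463/139252 + 67200/323 = 8853381851/44978396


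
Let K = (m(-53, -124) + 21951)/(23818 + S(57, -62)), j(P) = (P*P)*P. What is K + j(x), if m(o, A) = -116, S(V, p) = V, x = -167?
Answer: -22239381458/4775 ≈ -4.6575e+6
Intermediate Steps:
j(P) = P**3 (j(P) = P**2*P = P**3)
K = 4367/4775 (K = (-116 + 21951)/(23818 + 57) = 21835/23875 = 21835*(1/23875) = 4367/4775 ≈ 0.91455)
K + j(x) = 4367/4775 + (-167)**3 = 4367/4775 - 4657463 = -22239381458/4775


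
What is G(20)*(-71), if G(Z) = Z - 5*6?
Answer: 710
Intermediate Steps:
G(Z) = -30 + Z (G(Z) = Z - 30 = -30 + Z)
G(20)*(-71) = (-30 + 20)*(-71) = -10*(-71) = 710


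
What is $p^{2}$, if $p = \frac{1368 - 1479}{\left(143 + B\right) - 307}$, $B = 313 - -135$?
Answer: $\frac{12321}{80656} \approx 0.15276$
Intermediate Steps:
$B = 448$ ($B = 313 + 135 = 448$)
$p = - \frac{111}{284}$ ($p = \frac{1368 - 1479}{\left(143 + 448\right) - 307} = - \frac{111}{591 - 307} = - \frac{111}{284} \approx -0.39085$)
$p^{2} = \left(- \frac{111}{284}\right)^{2} = \frac{12321}{80656}$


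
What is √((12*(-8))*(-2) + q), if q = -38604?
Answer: 6*I*√1067 ≈ 195.99*I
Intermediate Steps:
√((12*(-8))*(-2) + q) = √((12*(-8))*(-2) - 38604) = √(-96*(-2) - 38604) = √(192 - 38604) = √(-38412) = 6*I*√1067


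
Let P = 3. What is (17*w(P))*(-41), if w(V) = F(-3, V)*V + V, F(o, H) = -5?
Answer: 8364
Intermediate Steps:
w(V) = -4*V (w(V) = -5*V + V = -4*V)
(17*w(P))*(-41) = (17*(-4*3))*(-41) = (17*(-12))*(-41) = -204*(-41) = 8364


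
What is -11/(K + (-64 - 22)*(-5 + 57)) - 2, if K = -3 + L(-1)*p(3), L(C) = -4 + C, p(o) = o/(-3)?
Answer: -8929/4470 ≈ -1.9975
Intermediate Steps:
p(o) = -o/3 (p(o) = o*(-⅓) = -o/3)
K = 2 (K = -3 + (-4 - 1)*(-⅓*3) = -3 - 5*(-1) = -3 + 5 = 2)
-11/(K + (-64 - 22)*(-5 + 57)) - 2 = -11/(2 + (-64 - 22)*(-5 + 57)) - 2 = -11/(2 - 86*52) - 2 = -11/(2 - 4472) - 2 = -11/(-4470) - 2 = -11*(-1/4470) - 2 = 11/4470 - 2 = -8929/4470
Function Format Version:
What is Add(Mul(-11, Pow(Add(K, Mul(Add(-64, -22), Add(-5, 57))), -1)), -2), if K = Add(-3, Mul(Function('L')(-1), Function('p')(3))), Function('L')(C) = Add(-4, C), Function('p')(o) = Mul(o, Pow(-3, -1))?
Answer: Rational(-8929, 4470) ≈ -1.9975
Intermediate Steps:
Function('p')(o) = Mul(Rational(-1, 3), o) (Function('p')(o) = Mul(o, Rational(-1, 3)) = Mul(Rational(-1, 3), o))
K = 2 (K = Add(-3, Mul(Add(-4, -1), Mul(Rational(-1, 3), 3))) = Add(-3, Mul(-5, -1)) = Add(-3, 5) = 2)
Add(Mul(-11, Pow(Add(K, Mul(Add(-64, -22), Add(-5, 57))), -1)), -2) = Add(Mul(-11, Pow(Add(2, Mul(Add(-64, -22), Add(-5, 57))), -1)), -2) = Add(Mul(-11, Pow(Add(2, Mul(-86, 52)), -1)), -2) = Add(Mul(-11, Pow(Add(2, -4472), -1)), -2) = Add(Mul(-11, Pow(-4470, -1)), -2) = Add(Mul(-11, Rational(-1, 4470)), -2) = Add(Rational(11, 4470), -2) = Rational(-8929, 4470)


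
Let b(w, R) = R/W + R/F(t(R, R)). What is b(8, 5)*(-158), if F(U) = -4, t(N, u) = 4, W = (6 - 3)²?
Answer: 1975/18 ≈ 109.72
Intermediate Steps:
W = 9 (W = 3² = 9)
b(w, R) = -5*R/36 (b(w, R) = R/9 + R/(-4) = R*(⅑) + R*(-¼) = R/9 - R/4 = -5*R/36)
b(8, 5)*(-158) = -5/36*5*(-158) = -25/36*(-158) = 1975/18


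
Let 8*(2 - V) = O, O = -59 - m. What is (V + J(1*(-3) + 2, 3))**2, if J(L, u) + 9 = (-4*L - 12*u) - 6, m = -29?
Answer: 27225/16 ≈ 1701.6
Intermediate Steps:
O = -30 (O = -59 - 1*(-29) = -59 + 29 = -30)
J(L, u) = -15 - 12*u - 4*L (J(L, u) = -9 + ((-4*L - 12*u) - 6) = -9 + ((-12*u - 4*L) - 6) = -9 + (-6 - 12*u - 4*L) = -15 - 12*u - 4*L)
V = 23/4 (V = 2 - 1/8*(-30) = 2 + 15/4 = 23/4 ≈ 5.7500)
(V + J(1*(-3) + 2, 3))**2 = (23/4 + (-15 - 12*3 - 4*(1*(-3) + 2)))**2 = (23/4 + (-15 - 36 - 4*(-3 + 2)))**2 = (23/4 + (-15 - 36 - 4*(-1)))**2 = (23/4 + (-15 - 36 + 4))**2 = (23/4 - 47)**2 = (-165/4)**2 = 27225/16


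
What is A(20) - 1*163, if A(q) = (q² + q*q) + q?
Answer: 657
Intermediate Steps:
A(q) = q + 2*q² (A(q) = (q² + q²) + q = 2*q² + q = q + 2*q²)
A(20) - 1*163 = 20*(1 + 2*20) - 1*163 = 20*(1 + 40) - 163 = 20*41 - 163 = 820 - 163 = 657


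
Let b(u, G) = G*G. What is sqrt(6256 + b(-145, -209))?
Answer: sqrt(49937) ≈ 223.47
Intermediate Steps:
b(u, G) = G**2
sqrt(6256 + b(-145, -209)) = sqrt(6256 + (-209)**2) = sqrt(6256 + 43681) = sqrt(49937)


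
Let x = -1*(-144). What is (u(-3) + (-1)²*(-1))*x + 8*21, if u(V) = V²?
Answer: 1320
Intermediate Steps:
x = 144
(u(-3) + (-1)²*(-1))*x + 8*21 = ((-3)² + (-1)²*(-1))*144 + 8*21 = (9 + 1*(-1))*144 + 168 = (9 - 1)*144 + 168 = 8*144 + 168 = 1152 + 168 = 1320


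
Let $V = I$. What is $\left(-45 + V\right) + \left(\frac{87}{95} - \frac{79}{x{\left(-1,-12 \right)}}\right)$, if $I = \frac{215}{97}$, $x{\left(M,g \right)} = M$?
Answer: $\frac{342174}{9215} \approx 37.132$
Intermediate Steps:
$I = \frac{215}{97}$ ($I = 215 \cdot \frac{1}{97} = \frac{215}{97} \approx 2.2165$)
$V = \frac{215}{97} \approx 2.2165$
$\left(-45 + V\right) + \left(\frac{87}{95} - \frac{79}{x{\left(-1,-12 \right)}}\right) = \left(-45 + \frac{215}{97}\right) + \left(\frac{87}{95} - \frac{79}{-1}\right) = - \frac{4150}{97} + \left(87 \cdot \frac{1}{95} - -79\right) = - \frac{4150}{97} + \left(\frac{87}{95} + 79\right) = - \frac{4150}{97} + \frac{7592}{95} = \frac{342174}{9215}$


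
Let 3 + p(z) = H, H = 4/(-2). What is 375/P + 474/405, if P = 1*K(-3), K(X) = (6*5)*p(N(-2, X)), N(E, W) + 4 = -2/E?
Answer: -359/270 ≈ -1.3296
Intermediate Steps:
N(E, W) = -4 - 2/E
H = -2 (H = 4*(-1/2) = -2)
p(z) = -5 (p(z) = -3 - 2 = -5)
K(X) = -150 (K(X) = (6*5)*(-5) = 30*(-5) = -150)
P = -150 (P = 1*(-150) = -150)
375/P + 474/405 = 375/(-150) + 474/405 = 375*(-1/150) + 474*(1/405) = -5/2 + 158/135 = -359/270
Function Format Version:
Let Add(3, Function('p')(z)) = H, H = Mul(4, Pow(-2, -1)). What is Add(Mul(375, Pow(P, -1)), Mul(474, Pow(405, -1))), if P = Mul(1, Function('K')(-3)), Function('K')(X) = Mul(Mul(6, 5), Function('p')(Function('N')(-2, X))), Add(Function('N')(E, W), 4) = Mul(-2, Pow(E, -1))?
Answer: Rational(-359, 270) ≈ -1.3296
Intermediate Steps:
Function('N')(E, W) = Add(-4, Mul(-2, Pow(E, -1)))
H = -2 (H = Mul(4, Rational(-1, 2)) = -2)
Function('p')(z) = -5 (Function('p')(z) = Add(-3, -2) = -5)
Function('K')(X) = -150 (Function('K')(X) = Mul(Mul(6, 5), -5) = Mul(30, -5) = -150)
P = -150 (P = Mul(1, -150) = -150)
Add(Mul(375, Pow(P, -1)), Mul(474, Pow(405, -1))) = Add(Mul(375, Pow(-150, -1)), Mul(474, Pow(405, -1))) = Add(Mul(375, Rational(-1, 150)), Mul(474, Rational(1, 405))) = Add(Rational(-5, 2), Rational(158, 135)) = Rational(-359, 270)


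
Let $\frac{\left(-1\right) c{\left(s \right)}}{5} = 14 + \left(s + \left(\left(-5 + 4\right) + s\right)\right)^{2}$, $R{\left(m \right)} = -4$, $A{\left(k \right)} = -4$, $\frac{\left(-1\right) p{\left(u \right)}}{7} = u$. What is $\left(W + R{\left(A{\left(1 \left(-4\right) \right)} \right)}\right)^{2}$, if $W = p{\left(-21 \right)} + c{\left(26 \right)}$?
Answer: $167236624$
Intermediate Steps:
$p{\left(u \right)} = - 7 u$
$c{\left(s \right)} = -70 - 5 \left(-1 + 2 s\right)^{2}$ ($c{\left(s \right)} = - 5 \left(14 + \left(s + \left(\left(-5 + 4\right) + s\right)\right)^{2}\right) = - 5 \left(14 + \left(s + \left(-1 + s\right)\right)^{2}\right) = - 5 \left(14 + \left(-1 + 2 s\right)^{2}\right) = -70 - 5 \left(-1 + 2 s\right)^{2}$)
$W = -12928$ ($W = \left(-7\right) \left(-21\right) - \left(-445 + 13520\right) = 147 - 13075 = -12928$)
$\left(W + R{\left(A{\left(1 \left(-4\right) \right)} \right)}\right)^{2} = \left(-12928 - 4\right)^{2} = \left(-12932\right)^{2} = 167236624$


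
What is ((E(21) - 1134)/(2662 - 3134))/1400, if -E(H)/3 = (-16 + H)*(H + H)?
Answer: 63/23600 ≈ 0.0026695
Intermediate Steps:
E(H) = -6*H*(-16 + H) (E(H) = -3*(-16 + H)*(H + H) = -3*(-16 + H)*2*H = -6*H*(-16 + H))
((E(21) - 1134)/(2662 - 3134))/1400 = ((6*21*(16 - 1*21) - 1134)/(2662 - 3134))/1400 = ((6*21*(16 - 21) - 1134)/(-472))*(1/1400) = ((6*21*(-5) - 1134)*(-1/472))*(1/1400) = ((-630 - 1134)*(-1/472))*(1/1400) = -1764*(-1/472)*(1/1400) = (441/118)*(1/1400) = 63/23600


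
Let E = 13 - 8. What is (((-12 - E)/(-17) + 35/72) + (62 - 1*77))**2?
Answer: 946729/5184 ≈ 182.63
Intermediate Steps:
E = 5
(((-12 - E)/(-17) + 35/72) + (62 - 1*77))**2 = (((-12 - 1*5)/(-17) + 35/72) + (62 - 1*77))**2 = (((-12 - 5)*(-1/17) + 35*(1/72)) + (62 - 77))**2 = ((-17*(-1/17) + 35/72) - 15)**2 = ((1 + 35/72) - 15)**2 = (107/72 - 15)**2 = (-973/72)**2 = 946729/5184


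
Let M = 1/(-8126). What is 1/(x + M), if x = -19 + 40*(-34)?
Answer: -8126/11205755 ≈ -0.00072516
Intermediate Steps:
M = -1/8126 ≈ -0.00012306
x = -1379 (x = -19 - 1360 = -1379)
1/(x + M) = 1/(-1379 - 1/8126) = 1/(-11205755/8126) = -8126/11205755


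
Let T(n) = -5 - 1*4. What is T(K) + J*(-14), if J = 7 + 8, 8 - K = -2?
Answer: -219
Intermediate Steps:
K = 10 (K = 8 - 1*(-2) = 8 + 2 = 10)
J = 15
T(n) = -9 (T(n) = -5 - 4 = -9)
T(K) + J*(-14) = -9 + 15*(-14) = -9 - 210 = -219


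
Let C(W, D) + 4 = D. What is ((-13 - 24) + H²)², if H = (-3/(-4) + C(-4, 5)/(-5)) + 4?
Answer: 42497361/160000 ≈ 265.61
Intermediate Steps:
C(W, D) = -4 + D
H = 91/20 (H = (-3/(-4) + (-4 + 5)/(-5)) + 4 = (-3*(-¼) + 1*(-⅕)) + 4 = (¾ - ⅕) + 4 = 11/20 + 4 = 91/20 ≈ 4.5500)
((-13 - 24) + H²)² = ((-13 - 24) + (91/20)²)² = (-37 + 8281/400)² = (-6519/400)² = 42497361/160000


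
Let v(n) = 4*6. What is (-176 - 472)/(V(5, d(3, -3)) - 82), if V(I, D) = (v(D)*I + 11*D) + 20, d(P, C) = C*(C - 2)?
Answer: -648/223 ≈ -2.9058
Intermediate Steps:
v(n) = 24
d(P, C) = C*(-2 + C)
V(I, D) = 20 + 11*D + 24*I (V(I, D) = (24*I + 11*D) + 20 = (11*D + 24*I) + 20 = 20 + 11*D + 24*I)
(-176 - 472)/(V(5, d(3, -3)) - 82) = (-176 - 472)/((20 + 11*(-3*(-2 - 3)) + 24*5) - 82) = -648/((20 + 11*(-3*(-5)) + 120) - 82) = -648/((20 + 11*15 + 120) - 82) = -648/((20 + 165 + 120) - 82) = -648/(305 - 82) = -648/223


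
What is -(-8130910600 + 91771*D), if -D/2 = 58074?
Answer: 18789928708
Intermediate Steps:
D = -116148 (D = -2*58074 = -116148)
-(-8130910600 + 91771*D) = -91771/(1/(-116148 - 88600)) = -91771/(1/(-204748)) = -91771/(-1/204748) = -91771*(-204748) = 18789928708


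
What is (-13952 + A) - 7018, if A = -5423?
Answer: -26393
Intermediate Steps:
(-13952 + A) - 7018 = (-13952 - 5423) - 7018 = -19375 - 7018 = -26393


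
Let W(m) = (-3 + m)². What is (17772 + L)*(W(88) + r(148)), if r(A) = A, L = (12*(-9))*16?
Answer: 118292412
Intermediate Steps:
L = -1728 (L = -108*16 = -1728)
(17772 + L)*(W(88) + r(148)) = (17772 - 1728)*((-3 + 88)² + 148) = 16044*(85² + 148) = 16044*(7225 + 148) = 16044*7373 = 118292412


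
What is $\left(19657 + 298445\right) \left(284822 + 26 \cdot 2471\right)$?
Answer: $111039228936$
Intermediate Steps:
$\left(19657 + 298445\right) \left(284822 + 26 \cdot 2471\right) = 318102 \left(284822 + 64246\right) = 318102 \cdot 349068 = 111039228936$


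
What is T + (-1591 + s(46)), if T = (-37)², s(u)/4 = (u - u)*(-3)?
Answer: -222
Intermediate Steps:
s(u) = 0 (s(u) = 4*((u - u)*(-3)) = 4*(0*(-3)) = 4*0 = 0)
T = 1369
T + (-1591 + s(46)) = 1369 + (-1591 + 0) = 1369 - 1591 = -222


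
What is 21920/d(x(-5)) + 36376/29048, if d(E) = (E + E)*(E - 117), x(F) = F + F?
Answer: 4557045/461137 ≈ 9.8822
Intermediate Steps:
x(F) = 2*F
d(E) = 2*E*(-117 + E) (d(E) = (2*E)*(-117 + E) = 2*E*(-117 + E))
21920/d(x(-5)) + 36376/29048 = 21920/((2*(2*(-5))*(-117 + 2*(-5)))) + 36376/29048 = 21920/((2*(-10)*(-117 - 10))) + 36376*(1/29048) = 21920/((2*(-10)*(-127))) + 4547/3631 = 21920/2540 + 4547/3631 = 21920*(1/2540) + 4547/3631 = 1096/127 + 4547/3631 = 4557045/461137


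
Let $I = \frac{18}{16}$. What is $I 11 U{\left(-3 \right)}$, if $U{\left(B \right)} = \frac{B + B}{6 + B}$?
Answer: $- \frac{99}{4} \approx -24.75$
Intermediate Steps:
$U{\left(B \right)} = \frac{2 B}{6 + B}$
$I = \frac{9}{8}$ ($I = 18 \cdot \frac{1}{16} = \frac{9}{8} \approx 1.125$)
$I 11 U{\left(-3 \right)} = \frac{9}{8} \cdot 11 \cdot 2 \left(-3\right) \frac{1}{6 - 3} = \frac{99 \cdot 2 \left(-3\right) \frac{1}{3}}{8} = \frac{99}{8} \left(-2\right) = - \frac{99}{4}$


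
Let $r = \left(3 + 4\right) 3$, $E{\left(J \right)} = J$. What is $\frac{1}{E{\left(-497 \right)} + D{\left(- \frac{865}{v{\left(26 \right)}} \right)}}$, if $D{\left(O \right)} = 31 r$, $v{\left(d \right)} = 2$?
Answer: $\frac{1}{154} \approx 0.0064935$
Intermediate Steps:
$r = 21$ ($r = 7 \cdot 3 = 21$)
$D{\left(O \right)} = 651$ ($D{\left(O \right)} = 31 \cdot 21 = 651$)
$\frac{1}{E{\left(-497 \right)} + D{\left(- \frac{865}{v{\left(26 \right)}} \right)}} = \frac{1}{-497 + 651} = \frac{1}{154}$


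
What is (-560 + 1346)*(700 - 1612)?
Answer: -716832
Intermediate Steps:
(-560 + 1346)*(700 - 1612) = 786*(-912) = -716832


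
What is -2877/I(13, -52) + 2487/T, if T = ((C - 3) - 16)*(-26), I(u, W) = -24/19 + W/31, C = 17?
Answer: 5776515/5629 ≈ 1026.2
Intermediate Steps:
I(u, W) = -24/19 + W/31 (I(u, W) = -24*1/19 + W*(1/31) = -24/19 + W/31)
T = 52 (T = ((17 - 3) - 16)*(-26) = (14 - 16)*(-26) = -2*(-26) = 52)
-2877/I(13, -52) + 2487/T = -2877/(-24/19 + (1/31)*(-52)) + 2487/52 = -2877/(-24/19 - 52/31) + 2487*(1/52) = -2877/(-1732/589) + 2487/52 = -2877*(-589/1732) + 2487/52 = 1694553/1732 + 2487/52 = 5776515/5629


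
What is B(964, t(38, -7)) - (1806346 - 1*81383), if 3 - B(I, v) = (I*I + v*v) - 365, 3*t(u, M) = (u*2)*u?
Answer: -32225563/9 ≈ -3.5806e+6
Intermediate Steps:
t(u, M) = 2*u²/3 (t(u, M) = ((u*2)*u)/3 = ((2*u)*u)/3 = (2*u²)/3 = 2*u²/3)
B(I, v) = 368 - I² - v² (B(I, v) = 3 - ((I*I + v*v) - 365) = 3 - ((I² + v²) - 365) = 3 - (-365 + I² + v²) = 3 + (365 - I² - v²) = 368 - I² - v²)
B(964, t(38, -7)) - (1806346 - 1*81383) = (368 - 1*964² - ((⅔)*38²)²) - (1806346 - 1*81383) = (368 - 1*929296 - ((⅔)*1444)²) - (1806346 - 81383) = (368 - 929296 - (2888/3)²) - 1*1724963 = (368 - 929296 - 1*8340544/9) - 1724963 = (368 - 929296 - 8340544/9) - 1724963 = -16700896/9 - 1724963 = -32225563/9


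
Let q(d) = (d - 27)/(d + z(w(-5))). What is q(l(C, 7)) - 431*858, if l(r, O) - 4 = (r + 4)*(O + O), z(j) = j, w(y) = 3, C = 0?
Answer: -7765747/21 ≈ -3.6980e+5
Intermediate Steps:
l(r, O) = 4 + 2*O*(4 + r) (l(r, O) = 4 + (r + 4)*(O + O) = 4 + (4 + r)*(2*O) = 4 + 2*O*(4 + r))
q(d) = (-27 + d)/(3 + d) (q(d) = (d - 27)/(d + 3) = (-27 + d)/(3 + d))
q(l(C, 7)) - 431*858 = (-27 + (4 + 8*7 + 2*7*0))/(3 + (4 + 8*7 + 2*7*0)) - 431*858 = (-27 + (4 + 56 + 0))/(3 + (4 + 56 + 0)) - 369798 = (-27 + 60)/(3 + 60) - 369798 = 33/63 - 369798 = (1/63)*33 - 369798 = 11/21 - 369798 = -7765747/21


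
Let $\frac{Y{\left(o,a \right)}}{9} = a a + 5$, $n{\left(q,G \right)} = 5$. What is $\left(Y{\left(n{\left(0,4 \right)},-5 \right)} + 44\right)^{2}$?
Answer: $98596$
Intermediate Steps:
$Y{\left(o,a \right)} = 45 + 9 a^{2}$ ($Y{\left(o,a \right)} = 9 \left(a a + 5\right) = 9 \left(a^{2} + 5\right) = 9 \left(5 + a^{2}\right) = 45 + 9 a^{2}$)
$\left(Y{\left(n{\left(0,4 \right)},-5 \right)} + 44\right)^{2} = \left(\left(45 + 9 \left(-5\right)^{2}\right) + 44\right)^{2} = \left(\left(45 + 9 \cdot 25\right) + 44\right)^{2} = \left(\left(45 + 225\right) + 44\right)^{2} = \left(270 + 44\right)^{2} = 314^{2} = 98596$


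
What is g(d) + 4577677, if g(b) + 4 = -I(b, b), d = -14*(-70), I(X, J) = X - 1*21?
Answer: 4576714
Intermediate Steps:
I(X, J) = -21 + X (I(X, J) = X - 21 = -21 + X)
d = 980
g(b) = 17 - b (g(b) = -4 - (-21 + b) = -4 + (21 - b) = 17 - b)
g(d) + 4577677 = (17 - 1*980) + 4577677 = (17 - 980) + 4577677 = -963 + 4577677 = 4576714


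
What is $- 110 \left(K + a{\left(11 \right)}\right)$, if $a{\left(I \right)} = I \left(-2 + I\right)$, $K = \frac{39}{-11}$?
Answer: $-10500$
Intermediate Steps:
$K = - \frac{39}{11}$ ($K = 39 \left(- \frac{1}{11}\right) = - \frac{39}{11} \approx -3.5455$)
$- 110 \left(K + a{\left(11 \right)}\right) = - 110 \left(- \frac{39}{11} + 11 \left(-2 + 11\right)\right) = - 110 \left(- \frac{39}{11} + 11 \cdot 9\right) = - 110 \left(- \frac{39}{11} + 99\right) = \left(-110\right) \frac{1050}{11} = -10500$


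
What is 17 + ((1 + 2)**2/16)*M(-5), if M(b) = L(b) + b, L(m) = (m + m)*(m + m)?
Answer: 1127/16 ≈ 70.438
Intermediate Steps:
L(m) = 4*m**2 (L(m) = (2*m)*(2*m) = 4*m**2)
M(b) = b + 4*b**2 (M(b) = 4*b**2 + b = b + 4*b**2)
17 + ((1 + 2)**2/16)*M(-5) = 17 + ((1 + 2)**2/16)*(-5*(1 + 4*(-5))) = 17 + (3**2*(1/16))*(-5*(1 - 20)) = 17 + (9*(1/16))*(-5*(-19)) = 17 + (9/16)*95 = 17 + 855/16 = 1127/16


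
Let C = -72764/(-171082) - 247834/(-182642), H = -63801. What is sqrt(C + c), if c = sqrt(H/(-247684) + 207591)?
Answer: sqrt(1983351907198825331438643436 + 62901349693717214769614*sqrt(64975389860805))/33359147275778 ≈ 21.387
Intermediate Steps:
C = 480083611/269368609 (C = -72764*(-1/171082) - 247834*(-1/182642) = 36382/85541 + 4273/3149 = 480083611/269368609 ≈ 1.7823)
c = 7*sqrt(64975389860805)/123842 (c = sqrt(-63801/(-247684) + 207591) = sqrt(-63801*(-1/247684) + 207591) = sqrt(63801/247684 + 207591) = sqrt(51417033045/247684) = 7*sqrt(64975389860805)/123842 ≈ 455.62)
sqrt(C + c) = sqrt(480083611/269368609 + 7*sqrt(64975389860805)/123842)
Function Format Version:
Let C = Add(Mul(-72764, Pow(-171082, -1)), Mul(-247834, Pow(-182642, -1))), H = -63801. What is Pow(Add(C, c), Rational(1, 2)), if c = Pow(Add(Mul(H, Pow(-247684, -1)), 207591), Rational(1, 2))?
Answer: Mul(Rational(1, 33359147275778), Pow(Add(1983351907198825331438643436, Mul(62901349693717214769614, Pow(64975389860805, Rational(1, 2)))), Rational(1, 2))) ≈ 21.387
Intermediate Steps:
C = Rational(480083611, 269368609) (C = Add(Mul(-72764, Rational(-1, 171082)), Mul(-247834, Rational(-1, 182642))) = Add(Rational(36382, 85541), Rational(4273, 3149)) = Rational(480083611, 269368609) ≈ 1.7823)
c = Mul(Rational(7, 123842), Pow(64975389860805, Rational(1, 2))) (c = Pow(Add(Mul(-63801, Pow(-247684, -1)), 207591), Rational(1, 2)) = Pow(Add(Mul(-63801, Rational(-1, 247684)), 207591), Rational(1, 2)) = Pow(Add(Rational(63801, 247684), 207591), Rational(1, 2)) = Pow(Rational(51417033045, 247684), Rational(1, 2)) = Mul(Rational(7, 123842), Pow(64975389860805, Rational(1, 2))) ≈ 455.62)
Pow(Add(C, c), Rational(1, 2)) = Pow(Add(Rational(480083611, 269368609), Mul(Rational(7, 123842), Pow(64975389860805, Rational(1, 2)))), Rational(1, 2))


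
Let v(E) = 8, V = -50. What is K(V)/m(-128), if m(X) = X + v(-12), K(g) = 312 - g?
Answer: -181/60 ≈ -3.0167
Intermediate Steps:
m(X) = 8 + X (m(X) = X + 8 = 8 + X)
K(V)/m(-128) = (312 - 1*(-50))/(8 - 128) = (312 + 50)/(-120) = 362*(-1/120) = -181/60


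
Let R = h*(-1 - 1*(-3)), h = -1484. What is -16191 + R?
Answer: -19159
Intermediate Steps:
R = -2968 (R = -1484*(-1 - 1*(-3)) = -1484*(-1 + 3) = -1484*2 = -2968)
-16191 + R = -16191 - 2968 = -19159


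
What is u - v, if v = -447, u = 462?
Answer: 909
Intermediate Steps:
u - v = 462 - 1*(-447) = 462 + 447 = 909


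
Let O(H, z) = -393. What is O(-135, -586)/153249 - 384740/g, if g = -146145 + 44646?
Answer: 853929437/225429279 ≈ 3.7880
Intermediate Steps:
g = -101499
O(-135, -586)/153249 - 384740/g = -393/153249 - 384740/(-101499) = -393*1/153249 - 384740*(-1/101499) = -131/51083 + 384740/101499 = 853929437/225429279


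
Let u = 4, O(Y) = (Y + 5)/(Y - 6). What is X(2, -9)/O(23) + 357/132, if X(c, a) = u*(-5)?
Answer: -2907/308 ≈ -9.4383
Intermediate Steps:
O(Y) = (5 + Y)/(-6 + Y)
X(c, a) = -20 (X(c, a) = 4*(-5) = -20)
X(2, -9)/O(23) + 357/132 = -20*(-6 + 23)/(5 + 23) + 357/132 = -20/(28/17) + 357*(1/132) = -20/((1/17)*28) + 119/44 = -20/28/17 + 119/44 = -20*17/28 + 119/44 = -85/7 + 119/44 = -2907/308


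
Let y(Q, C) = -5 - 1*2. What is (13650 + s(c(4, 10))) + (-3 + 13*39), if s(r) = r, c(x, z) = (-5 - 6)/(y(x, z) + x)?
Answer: 42473/3 ≈ 14158.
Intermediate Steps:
y(Q, C) = -7 (y(Q, C) = -5 - 2 = -7)
c(x, z) = -11/(-7 + x) (c(x, z) = (-5 - 6)/(-7 + x) = -11/(-7 + x))
(13650 + s(c(4, 10))) + (-3 + 13*39) = (13650 - 11/(-7 + 4)) + (-3 + 13*39) = (13650 - 11/(-3)) + (-3 + 507) = (13650 - 11*(-1/3)) + 504 = (13650 + 11/3) + 504 = 40961/3 + 504 = 42473/3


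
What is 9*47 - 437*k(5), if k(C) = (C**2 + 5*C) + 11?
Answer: -26234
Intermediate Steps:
k(C) = 11 + C**2 + 5*C
9*47 - 437*k(5) = 9*47 - 437*(11 + 5**2 + 5*5) = 423 - 437*(11 + 25 + 25) = 423 - 437*61 = 423 - 26657 = -26234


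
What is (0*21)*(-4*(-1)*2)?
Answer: 0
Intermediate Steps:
(0*21)*(-4*(-1)*2) = 0*(4*2) = 0*8 = 0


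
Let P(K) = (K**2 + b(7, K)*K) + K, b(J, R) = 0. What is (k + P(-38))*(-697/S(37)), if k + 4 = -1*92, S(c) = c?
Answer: -913070/37 ≈ -24678.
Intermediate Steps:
P(K) = K + K**2 (P(K) = (K**2 + 0*K) + K = (K**2 + 0) + K = K**2 + K = K + K**2)
k = -96 (k = -4 - 1*92 = -4 - 92 = -96)
(k + P(-38))*(-697/S(37)) = (-96 - 38*(1 - 38))*(-697/37) = (-96 - 38*(-37))*(-697*1/37) = (-96 + 1406)*(-697/37) = 1310*(-697/37) = -913070/37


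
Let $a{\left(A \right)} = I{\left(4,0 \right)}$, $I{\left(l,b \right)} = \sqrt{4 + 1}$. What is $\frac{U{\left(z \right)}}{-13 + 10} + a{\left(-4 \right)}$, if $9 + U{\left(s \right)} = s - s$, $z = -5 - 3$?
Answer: $3 + \sqrt{5} \approx 5.2361$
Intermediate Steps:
$I{\left(l,b \right)} = \sqrt{5}$
$a{\left(A \right)} = \sqrt{5}$
$z = -8$
$U{\left(s \right)} = -9$ ($U{\left(s \right)} = -9 + \left(s - s\right) = -9 + 0 = -9$)
$\frac{U{\left(z \right)}}{-13 + 10} + a{\left(-4 \right)} = - \frac{9}{-13 + 10} + \sqrt{5} = - \frac{9}{-3} + \sqrt{5} = \left(-9\right) \left(- \frac{1}{3}\right) + \sqrt{5} = 3 + \sqrt{5}$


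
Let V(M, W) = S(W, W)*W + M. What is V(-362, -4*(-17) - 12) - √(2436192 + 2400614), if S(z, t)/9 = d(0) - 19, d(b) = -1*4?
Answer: -11954 - √4836806 ≈ -14153.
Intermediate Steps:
d(b) = -4
S(z, t) = -207 (S(z, t) = 9*(-4 - 19) = 9*(-23) = -207)
V(M, W) = M - 207*W (V(M, W) = -207*W + M = M - 207*W)
V(-362, -4*(-17) - 12) - √(2436192 + 2400614) = (-362 - 207*(-4*(-17) - 12)) - √(2436192 + 2400614) = (-362 - 207*(68 - 12)) - √4836806 = (-362 - 207*56) - √4836806 = (-362 - 11592) - √4836806 = -11954 - √4836806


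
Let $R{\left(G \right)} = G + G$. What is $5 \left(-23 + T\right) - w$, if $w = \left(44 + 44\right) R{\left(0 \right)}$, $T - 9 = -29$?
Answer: $-215$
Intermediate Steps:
$T = -20$ ($T = 9 - 29 = -20$)
$R{\left(G \right)} = 2 G$
$w = 0$ ($w = \left(44 + 44\right) 2 \cdot 0 = 88 \cdot 0 = 0$)
$5 \left(-23 + T\right) - w = 5 \left(-23 - 20\right) - 0 = 5 \left(-43\right) + 0 = -215 + 0 = -215$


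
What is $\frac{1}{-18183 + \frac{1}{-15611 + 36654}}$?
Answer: $- \frac{21043}{382624868} \approx -5.4996 \cdot 10^{-5}$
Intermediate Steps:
$\frac{1}{-18183 + \frac{1}{-15611 + 36654}} = \frac{1}{-18183 + \frac{1}{21043}} = \frac{1}{- \frac{382624868}{21043}} = - \frac{21043}{382624868}$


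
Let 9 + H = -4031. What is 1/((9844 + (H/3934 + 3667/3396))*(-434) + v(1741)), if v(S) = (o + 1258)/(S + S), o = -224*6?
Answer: -830697258/3549003648568301 ≈ -2.3406e-7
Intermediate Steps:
H = -4040 (H = -9 - 4031 = -4040)
o = -1344
v(S) = -43/S (v(S) = (-1344 + 1258)/(S + S) = -86*1/(2*S) = -43/S)
1/((9844 + (H/3934 + 3667/3396))*(-434) + v(1741)) = 1/((9844 + (-4040/3934 + 3667/3396))*(-434) - 43/1741) = 1/((9844 + (-4040*1/3934 + 3667*(1/3396)))*(-434) - 43*1/1741) = 1/((9844 + (-2020/1967 + 3667/3396))*(-434) - 43/1741) = 1/((9844 + 353069/6679932)*(-434) - 43/1741) = 1/((65757603677/6679932)*(-434) - 43/1741) = 1/(-2038485713987/477138 - 43/1741) = 1/(-3549003648568301/830697258) = -830697258/3549003648568301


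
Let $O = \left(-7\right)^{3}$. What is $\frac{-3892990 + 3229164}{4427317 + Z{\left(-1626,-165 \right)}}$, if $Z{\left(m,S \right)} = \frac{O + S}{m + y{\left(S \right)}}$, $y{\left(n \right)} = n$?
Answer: $- \frac{1188912366}{7929325255} \approx -0.14994$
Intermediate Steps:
$O = -343$
$Z{\left(m,S \right)} = \frac{-343 + S}{S + m}$ ($Z{\left(m,S \right)} = \frac{-343 + S}{m + S} = \frac{-343 + S}{S + m}$)
$\frac{-3892990 + 3229164}{4427317 + Z{\left(-1626,-165 \right)}} = \frac{-3892990 + 3229164}{4427317 + \frac{-343 - 165}{-165 - 1626}} = - \frac{663826}{4427317 + \frac{1}{-1791} \left(-508\right)} = - \frac{663826}{4427317 - - \frac{508}{1791}} = - \frac{663826}{4427317 + \frac{508}{1791}} = - \frac{663826}{\frac{7929325255}{1791}} = \left(-663826\right) \frac{1791}{7929325255} = - \frac{1188912366}{7929325255}$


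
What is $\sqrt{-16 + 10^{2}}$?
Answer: $2 \sqrt{21} \approx 9.1651$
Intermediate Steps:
$\sqrt{-16 + 10^{2}} = \sqrt{-16 + 100} = \sqrt{84} = 2 \sqrt{21}$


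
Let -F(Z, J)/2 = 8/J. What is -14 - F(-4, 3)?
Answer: -26/3 ≈ -8.6667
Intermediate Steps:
F(Z, J) = -16/J
-14 - F(-4, 3) = -14 - (-16)/3 = -14 - 1*(-16/3) = -14 + 16/3 = -26/3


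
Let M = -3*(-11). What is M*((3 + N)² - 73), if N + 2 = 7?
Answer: -297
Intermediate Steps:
N = 5 (N = -2 + 7 = 5)
M = 33
M*((3 + N)² - 73) = 33*((3 + 5)² - 73) = 33*(8² - 73) = 33*(64 - 73) = 33*(-9) = -297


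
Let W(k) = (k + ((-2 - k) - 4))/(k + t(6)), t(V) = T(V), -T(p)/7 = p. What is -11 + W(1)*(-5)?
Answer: -481/41 ≈ -11.732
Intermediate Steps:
T(p) = -7*p
t(V) = -7*V
W(k) = -6/(-42 + k) (W(k) = (k + ((-2 - k) - 4))/(k - 7*6) = (k + (-6 - k))/(k - 42) = -6/(-42 + k))
-11 + W(1)*(-5) = -11 - 6/(-42 + 1)*(-5) = -11 - 6/(-41)*(-5) = -11 - 6*(-1/41)*(-5) = -11 + (6/41)*(-5) = -11 - 30/41 = -481/41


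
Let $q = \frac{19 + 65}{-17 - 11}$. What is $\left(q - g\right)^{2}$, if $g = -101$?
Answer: $9604$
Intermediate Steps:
$q = -3$ ($q = \frac{84}{-28} = 84 \left(- \frac{1}{28}\right) = -3$)
$\left(q - g\right)^{2} = \left(-3 - -101\right)^{2} = \left(-3 + 101\right)^{2} = 98^{2} = 9604$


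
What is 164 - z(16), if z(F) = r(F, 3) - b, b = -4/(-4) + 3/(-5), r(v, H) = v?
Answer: 742/5 ≈ 148.40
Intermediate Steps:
b = 2/5 (b = -4*(-1/4) + 3*(-1/5) = 1 - 3/5 = 2/5 ≈ 0.40000)
z(F) = -2/5 + F (z(F) = F - 1*2/5 = F - 2/5 = -2/5 + F)
164 - z(16) = 164 - (-2/5 + 16) = 164 - 1*78/5 = 164 - 78/5 = 742/5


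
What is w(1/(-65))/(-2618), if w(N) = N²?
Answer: -1/11061050 ≈ -9.0407e-8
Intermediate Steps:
w(1/(-65))/(-2618) = (1/(-65))²/(-2618) = (-1/65)²*(-1/2618) = (1/4225)*(-1/2618) = -1/11061050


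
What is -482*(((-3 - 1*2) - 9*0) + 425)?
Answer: -202440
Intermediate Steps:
-482*(((-3 - 1*2) - 9*0) + 425) = -482*(((-3 - 2) + 0) + 425) = -482*((-5 + 0) + 425) = -482*(-5 + 425) = -482*420 = -202440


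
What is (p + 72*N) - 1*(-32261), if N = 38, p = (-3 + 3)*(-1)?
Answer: 34997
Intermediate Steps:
p = 0 (p = 0*(-1) = 0)
(p + 72*N) - 1*(-32261) = (0 + 72*38) - 1*(-32261) = (0 + 2736) + 32261 = 2736 + 32261 = 34997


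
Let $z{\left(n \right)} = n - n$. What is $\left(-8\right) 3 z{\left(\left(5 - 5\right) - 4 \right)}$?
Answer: $0$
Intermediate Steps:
$z{\left(n \right)} = 0$
$\left(-8\right) 3 z{\left(\left(5 - 5\right) - 4 \right)} = \left(-8\right) 3 \cdot 0 = \left(-24\right) 0 = 0$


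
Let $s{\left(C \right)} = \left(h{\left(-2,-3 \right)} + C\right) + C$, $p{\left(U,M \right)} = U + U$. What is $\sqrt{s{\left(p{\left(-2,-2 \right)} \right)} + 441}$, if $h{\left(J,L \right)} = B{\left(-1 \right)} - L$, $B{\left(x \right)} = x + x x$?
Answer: $2 \sqrt{109} \approx 20.881$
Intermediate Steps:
$B{\left(x \right)} = x + x^{2}$
$h{\left(J,L \right)} = - L$ ($h{\left(J,L \right)} = - (1 - 1) - L = \left(-1\right) 0 - L = 0 - L = - L$)
$p{\left(U,M \right)} = 2 U$
$s{\left(C \right)} = 3 + 2 C$ ($s{\left(C \right)} = \left(\left(-1\right) \left(-3\right) + C\right) + C = \left(3 + C\right) + C = 3 + 2 C$)
$\sqrt{s{\left(p{\left(-2,-2 \right)} \right)} + 441} = \sqrt{\left(3 + 2 \cdot 2 \left(-2\right)\right) + 441} = \sqrt{\left(3 + 2 \left(-4\right)\right) + 441} = \sqrt{\left(3 - 8\right) + 441} = \sqrt{-5 + 441} = \sqrt{436} = 2 \sqrt{109}$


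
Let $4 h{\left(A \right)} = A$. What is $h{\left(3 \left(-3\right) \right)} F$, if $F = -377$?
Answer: $\frac{3393}{4} \approx 848.25$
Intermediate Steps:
$h{\left(A \right)} = \frac{A}{4}$
$h{\left(3 \left(-3\right) \right)} F = \frac{3 \left(-3\right)}{4} \left(-377\right) = \frac{1}{4} \left(-9\right) \left(-377\right) = \left(- \frac{9}{4}\right) \left(-377\right) = \frac{3393}{4}$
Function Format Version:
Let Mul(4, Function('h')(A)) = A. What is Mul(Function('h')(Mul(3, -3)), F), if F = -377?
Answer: Rational(3393, 4) ≈ 848.25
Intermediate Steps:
Function('h')(A) = Mul(Rational(1, 4), A)
Mul(Function('h')(Mul(3, -3)), F) = Mul(Mul(Rational(1, 4), Mul(3, -3)), -377) = Mul(Mul(Rational(1, 4), -9), -377) = Mul(Rational(-9, 4), -377) = Rational(3393, 4)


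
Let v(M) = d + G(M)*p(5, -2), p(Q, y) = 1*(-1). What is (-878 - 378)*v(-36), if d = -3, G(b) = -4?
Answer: -1256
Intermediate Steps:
p(Q, y) = -1
v(M) = 1 (v(M) = -3 - 4*(-1) = -3 + 4 = 1)
(-878 - 378)*v(-36) = (-878 - 378)*1 = -1256*1 = -1256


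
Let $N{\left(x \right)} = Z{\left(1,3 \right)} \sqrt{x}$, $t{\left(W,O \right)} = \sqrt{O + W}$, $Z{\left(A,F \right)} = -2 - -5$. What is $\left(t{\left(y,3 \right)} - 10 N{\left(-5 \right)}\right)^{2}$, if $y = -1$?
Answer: $-4498 - 60 i \sqrt{10} \approx -4498.0 - 189.74 i$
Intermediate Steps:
$Z{\left(A,F \right)} = 3$ ($Z{\left(A,F \right)} = -2 + 5 = 3$)
$N{\left(x \right)} = 3 \sqrt{x}$
$\left(t{\left(y,3 \right)} - 10 N{\left(-5 \right)}\right)^{2} = \left(\sqrt{3 - 1} - 10 \cdot 3 \sqrt{-5}\right)^{2} = \left(\sqrt{2} - 10 \cdot 3 i \sqrt{5}\right)^{2} = \left(\sqrt{2} - 30 i \sqrt{5}\right)^{2}$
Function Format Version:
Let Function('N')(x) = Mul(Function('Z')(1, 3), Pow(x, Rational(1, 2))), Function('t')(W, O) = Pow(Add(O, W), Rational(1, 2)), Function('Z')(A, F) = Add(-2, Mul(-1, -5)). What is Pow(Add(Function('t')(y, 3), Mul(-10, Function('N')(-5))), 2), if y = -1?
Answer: Add(-4498, Mul(-60, I, Pow(10, Rational(1, 2)))) ≈ Add(-4498.0, Mul(-189.74, I))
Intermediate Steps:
Function('Z')(A, F) = 3 (Function('Z')(A, F) = Add(-2, 5) = 3)
Function('N')(x) = Mul(3, Pow(x, Rational(1, 2)))
Pow(Add(Function('t')(y, 3), Mul(-10, Function('N')(-5))), 2) = Pow(Add(Pow(Add(3, -1), Rational(1, 2)), Mul(-10, Mul(3, Pow(-5, Rational(1, 2))))), 2) = Pow(Add(Pow(2, Rational(1, 2)), Mul(-10, Mul(3, Mul(I, Pow(5, Rational(1, 2)))))), 2) = Pow(Add(Pow(2, Rational(1, 2)), Mul(-10, Mul(3, I, Pow(5, Rational(1, 2))))), 2) = Pow(Add(Pow(2, Rational(1, 2)), Mul(-30, I, Pow(5, Rational(1, 2)))), 2)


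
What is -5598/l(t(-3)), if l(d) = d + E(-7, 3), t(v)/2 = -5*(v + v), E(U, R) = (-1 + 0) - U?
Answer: -933/11 ≈ -84.818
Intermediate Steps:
E(U, R) = -1 - U
t(v) = -20*v (t(v) = 2*(-5*(v + v)) = 2*(-10*v) = -20*v)
l(d) = 6 + d (l(d) = d + (-1 - 1*(-7)) = d + (-1 + 7) = d + 6 = 6 + d)
-5598/l(t(-3)) = -5598/(6 - 20*(-3)) = -5598/(6 + 60) = -5598/66 = -5598*1/66 = -933/11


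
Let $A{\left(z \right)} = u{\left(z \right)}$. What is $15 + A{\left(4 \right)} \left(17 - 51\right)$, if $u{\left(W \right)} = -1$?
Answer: $49$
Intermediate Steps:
$A{\left(z \right)} = -1$
$15 + A{\left(4 \right)} \left(17 - 51\right) = 15 - \left(17 - 51\right) = 15 - -34 = 15 + 34 = 49$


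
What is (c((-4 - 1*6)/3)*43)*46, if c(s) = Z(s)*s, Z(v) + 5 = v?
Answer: 494500/9 ≈ 54944.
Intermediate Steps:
Z(v) = -5 + v
c(s) = s*(-5 + s) (c(s) = (-5 + s)*s = s*(-5 + s))
(c((-4 - 1*6)/3)*43)*46 = ((((-4 - 1*6)/3)*(-5 + (-4 - 1*6)/3))*43)*46 = ((((-4 - 6)*(1/3))*(-5 + (-4 - 6)*(1/3)))*43)*46 = (((-10*1/3)*(-5 - 10*1/3))*43)*46 = (-10*(-5 - 10/3)/3*43)*46 = (-10/3*(-25/3)*43)*46 = ((250/9)*43)*46 = (10750/9)*46 = 494500/9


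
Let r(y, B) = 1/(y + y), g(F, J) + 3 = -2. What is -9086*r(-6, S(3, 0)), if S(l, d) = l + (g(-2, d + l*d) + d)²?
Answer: 4543/6 ≈ 757.17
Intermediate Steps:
g(F, J) = -5 (g(F, J) = -3 - 2 = -5)
S(l, d) = l + (-5 + d)²
r(y, B) = 1/(2*y)
-9086*r(-6, S(3, 0)) = -4543/(-6) = -4543*(-1)/6 = -9086*(-1/12) = 4543/6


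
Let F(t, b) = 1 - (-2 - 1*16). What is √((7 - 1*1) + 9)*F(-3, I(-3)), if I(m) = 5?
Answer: 19*√15 ≈ 73.587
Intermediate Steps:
F(t, b) = 19 (F(t, b) = 1 - (-2 - 16) = 1 - 1*(-18) = 1 + 18 = 19)
√((7 - 1*1) + 9)*F(-3, I(-3)) = √((7 - 1*1) + 9)*19 = √((7 - 1) + 9)*19 = √(6 + 9)*19 = √15*19 = 19*√15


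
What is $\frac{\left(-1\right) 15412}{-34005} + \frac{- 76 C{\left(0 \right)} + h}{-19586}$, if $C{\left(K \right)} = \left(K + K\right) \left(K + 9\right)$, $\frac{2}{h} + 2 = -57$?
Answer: $\frac{8904887249}{19647646935} \approx 0.45323$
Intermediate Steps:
$h = - \frac{2}{59}$ ($h = \frac{2}{-2 - 57} = \frac{2}{-59} = 2 \left(- \frac{1}{59}\right) = - \frac{2}{59} \approx -0.033898$)
$C{\left(K \right)} = 2 K \left(9 + K\right)$
$\frac{\left(-1\right) 15412}{-34005} + \frac{- 76 C{\left(0 \right)} + h}{-19586} = \frac{\left(-1\right) 15412}{-34005} + \frac{- 76 \cdot 2 \cdot 0 \left(9 + 0\right) - \frac{2}{59}}{-19586} = \left(-15412\right) \left(- \frac{1}{34005}\right) + \left(- 76 \cdot 2 \cdot 0 \cdot 9 - \frac{2}{59}\right) \left(- \frac{1}{19586}\right) = \frac{15412}{34005} + \left(\left(-76\right) 0 - \frac{2}{59}\right) \left(- \frac{1}{19586}\right) = \frac{15412}{34005} + \left(0 - \frac{2}{59}\right) \left(- \frac{1}{19586}\right) = \frac{15412}{34005} - - \frac{1}{577787} = \frac{15412}{34005} + \frac{1}{577787} = \frac{8904887249}{19647646935}$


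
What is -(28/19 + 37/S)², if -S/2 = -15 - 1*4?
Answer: -8649/1444 ≈ -5.9896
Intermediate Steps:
S = 38 (S = -2*(-15 - 1*4) = -2*(-15 - 4) = -2*(-19) = 38)
-(28/19 + 37/S)² = -(28/19 + 37/38)² = -(93/38)² = -1*8649/1444 = -8649/1444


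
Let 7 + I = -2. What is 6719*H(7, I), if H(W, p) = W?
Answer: 47033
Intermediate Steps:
I = -9 (I = -7 - 2 = -9)
6719*H(7, I) = 6719*7 = 47033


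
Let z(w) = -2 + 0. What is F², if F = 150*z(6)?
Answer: 90000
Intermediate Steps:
z(w) = -2
F = -300 (F = 150*(-2) = -300)
F² = (-300)² = 90000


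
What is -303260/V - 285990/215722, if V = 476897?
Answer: -1710234125/871840463 ≈ -1.9616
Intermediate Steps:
-303260/V - 285990/215722 = -303260/476897 - 285990/215722 = -303260*1/476897 - 285990*1/215722 = -5140/8083 - 142995/107861 = -1710234125/871840463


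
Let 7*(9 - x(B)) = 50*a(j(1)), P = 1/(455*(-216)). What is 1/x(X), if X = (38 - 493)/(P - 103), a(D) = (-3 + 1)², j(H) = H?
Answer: -7/137 ≈ -0.051095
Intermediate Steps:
P = -1/98280 (P = (1/455)*(-1/216) = -1/98280 ≈ -1.0175e-5)
a(D) = 4 (a(D) = (-2)² = 4)
X = 44717400/10122841 (X = (38 - 493)/(-1/98280 - 103) = -455/(-10122841/98280) = -455*(-98280/10122841) = 44717400/10122841 ≈ 4.4175)
x(B) = -137/7 (x(B) = 9 - 50*4/7 = 9 - ⅐*200 = 9 - 200/7 = -137/7)
1/x(X) = 1/(-137/7) = -7/137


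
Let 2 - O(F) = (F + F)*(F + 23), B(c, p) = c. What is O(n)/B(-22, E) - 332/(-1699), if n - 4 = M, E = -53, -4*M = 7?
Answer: 1575639/299024 ≈ 5.2693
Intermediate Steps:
M = -7/4 (M = -1/4*7 = -7/4 ≈ -1.7500)
n = 9/4 (n = 4 - 7/4 = 9/4 ≈ 2.2500)
O(F) = 2 - 2*F*(23 + F) (O(F) = 2 - (F + F)*(F + 23) = 2 - 2*F*(23 + F))
O(n)/B(-22, E) - 332/(-1699) = (2 - 46*9/4 - 2*(9/4)**2)/(-22) - 332/(-1699) = (2 - 207/2 - 2*81/16)*(-1/22) - 332*(-1/1699) = (2 - 207/2 - 81/8)*(-1/22) + 332/1699 = -893/8*(-1/22) + 332/1699 = 893/176 + 332/1699 = 1575639/299024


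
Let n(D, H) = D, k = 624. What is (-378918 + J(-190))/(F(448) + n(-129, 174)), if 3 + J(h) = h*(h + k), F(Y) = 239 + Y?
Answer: -461381/558 ≈ -826.85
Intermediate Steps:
J(h) = -3 + h*(624 + h) (J(h) = -3 + h*(h + 624) = -3 + h*(624 + h))
(-378918 + J(-190))/(F(448) + n(-129, 174)) = (-378918 + (-3 + (-190)² + 624*(-190)))/((239 + 448) - 129) = (-378918 + (-3 + 36100 - 118560))/(687 - 129) = (-378918 - 82463)/558 = -461381*1/558 = -461381/558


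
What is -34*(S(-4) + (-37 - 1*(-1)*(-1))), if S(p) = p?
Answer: 1428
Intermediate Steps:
-34*(S(-4) + (-37 - 1*(-1)*(-1))) = -34*(-4 + (-37 - 1*(-1)*(-1))) = -34*(-4 + (-37 - (-1)*(-1))) = -34*(-4 + (-37 - 1*1)) = -34*(-4 + (-37 - 1)) = -34*(-4 - 38) = -34*(-42) = 1428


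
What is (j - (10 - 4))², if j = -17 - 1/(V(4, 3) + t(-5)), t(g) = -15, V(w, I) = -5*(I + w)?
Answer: 1320201/2500 ≈ 528.08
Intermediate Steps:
V(w, I) = -5*I - 5*w
j = -849/50 (j = -17 - 1/((-5*3 - 5*4) - 15) = -17 - 1/((-15 - 20) - 15) = -17 - 1/(-35 - 15) = -17 - 1/(-50) = -17 - 1*(-1/50) = -17 + 1/50 = -849/50 ≈ -16.980)
(j - (10 - 4))² = (-849/50 - (10 - 4))² = (-849/50 - 1*6)² = (-849/50 - 6)² = (-1149/50)² = 1320201/2500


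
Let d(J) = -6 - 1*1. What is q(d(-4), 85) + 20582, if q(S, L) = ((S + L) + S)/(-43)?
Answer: 884955/43 ≈ 20580.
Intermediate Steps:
d(J) = -7 (d(J) = -6 - 1 = -7)
q(S, L) = -2*S/43 - L/43 (q(S, L) = ((L + S) + S)*(-1/43) = (L + 2*S)*(-1/43) = -2*S/43 - L/43)
q(d(-4), 85) + 20582 = (-2/43*(-7) - 1/43*85) + 20582 = (14/43 - 85/43) + 20582 = -71/43 + 20582 = 884955/43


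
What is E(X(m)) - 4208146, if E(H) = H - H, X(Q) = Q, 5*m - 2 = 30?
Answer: -4208146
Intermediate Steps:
m = 32/5 (m = ⅖ + (⅕)*30 = ⅖ + 6 = 32/5 ≈ 6.4000)
E(H) = 0
E(X(m)) - 4208146 = 0 - 4208146 = -4208146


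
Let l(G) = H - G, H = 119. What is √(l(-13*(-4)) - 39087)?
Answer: 2*I*√9755 ≈ 197.53*I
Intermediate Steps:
l(G) = 119 - G
√(l(-13*(-4)) - 39087) = √((119 - (-13)*(-4)) - 39087) = √((119 - 1*52) - 39087) = √((119 - 52) - 39087) = √(67 - 39087) = √(-39020) = 2*I*√9755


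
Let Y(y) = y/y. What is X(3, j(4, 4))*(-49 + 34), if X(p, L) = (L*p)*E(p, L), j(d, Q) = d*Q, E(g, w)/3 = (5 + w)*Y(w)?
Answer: -45360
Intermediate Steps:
Y(y) = 1
E(g, w) = 15 + 3*w (E(g, w) = 3*((5 + w)*1) = 3*(5 + w) = 15 + 3*w)
j(d, Q) = Q*d
X(p, L) = L*p*(15 + 3*L) (X(p, L) = (L*p)*(15 + 3*L) = L*p*(15 + 3*L))
X(3, j(4, 4))*(-49 + 34) = (3*(4*4)*3*(5 + 4*4))*(-49 + 34) = (3*16*3*(5 + 16))*(-15) = (3*16*3*21)*(-15) = 3024*(-15) = -45360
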